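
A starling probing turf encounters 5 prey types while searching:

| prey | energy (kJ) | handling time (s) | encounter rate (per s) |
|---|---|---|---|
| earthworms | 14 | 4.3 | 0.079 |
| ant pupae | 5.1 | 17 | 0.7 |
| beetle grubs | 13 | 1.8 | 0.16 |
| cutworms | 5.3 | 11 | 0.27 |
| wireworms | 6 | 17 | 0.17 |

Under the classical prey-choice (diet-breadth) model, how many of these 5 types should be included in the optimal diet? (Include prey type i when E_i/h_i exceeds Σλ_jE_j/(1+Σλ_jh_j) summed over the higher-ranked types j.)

Profitabilities (E/h, kJ/s): beetle grubs 7.22, earthworms 3.26, cutworms 0.482, wireworms 0.353, ant pupae 0.3. Add prey in this order while the next type's profitability exceeds the intake rate on those already taken.
Rate on top 1: 1.615. earthworms: 3.26 > 1.615 → include.
Rate on top 2: 1.957. cutworms: 0.482 < 1.957 → exclude; stop.
Optimal diet: beetle grubs, earthworms — 2 of 5 types.

2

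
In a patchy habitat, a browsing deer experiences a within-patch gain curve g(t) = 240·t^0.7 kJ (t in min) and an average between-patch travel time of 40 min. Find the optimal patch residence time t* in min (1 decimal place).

93.3 min

Optimal t* satisfies g'(t*) = g(t*)/(T + t*).
g'(t) = 0.7·240·t^-0.3. Setting 0.7·240·t^-0.3 = 240·t^0.7/(40+t) gives 0.7(40+t) = t, so 0.30·t = 0.7×40.
t* = 0.7×40/0.30 = 93.33 min.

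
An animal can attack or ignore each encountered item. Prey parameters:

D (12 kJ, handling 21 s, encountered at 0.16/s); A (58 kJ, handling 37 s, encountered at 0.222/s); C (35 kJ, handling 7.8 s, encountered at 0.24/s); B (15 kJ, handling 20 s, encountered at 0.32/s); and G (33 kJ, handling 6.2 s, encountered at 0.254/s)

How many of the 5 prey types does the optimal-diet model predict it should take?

Rank by E/h (kJ/s): G 5.32, C 4.49, A 1.57, B 0.75, D 0.571. Include each in turn until the next type's E/h falls below the running intake rate.
Rate on top 1: 3.255. C: 4.49 > 3.255 → include.
Rate on top 2: 3.774. A: 1.57 < 3.774 → exclude; stop.
Optimal diet: G, C — 2 of 5 types.

2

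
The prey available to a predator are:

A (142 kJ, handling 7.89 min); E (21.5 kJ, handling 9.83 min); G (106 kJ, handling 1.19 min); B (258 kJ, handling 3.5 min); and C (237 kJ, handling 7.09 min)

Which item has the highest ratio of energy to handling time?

Profitability E/h (kJ/min): A = 142/7.89 = 18, E = 21.5/9.83 = 2.19, G = 106/1.19 = 89.1, B = 258/3.5 = 73.7, C = 237/7.09 = 33.4.
Ranked: G > B > C > A > E.

G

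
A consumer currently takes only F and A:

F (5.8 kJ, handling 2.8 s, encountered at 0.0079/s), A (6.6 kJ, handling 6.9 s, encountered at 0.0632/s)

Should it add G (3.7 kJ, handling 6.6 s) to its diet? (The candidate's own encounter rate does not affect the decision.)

Intake rate on the current diet: R = (0.0079×5.8 + 0.0632×6.6) / (1 + 0.0079×2.8 + 0.0632×6.9) = 0.4629/1.458 = 0.3175 kJ/s.
Profitability of G: 3.7/6.6 = 0.5606 kJ/s.
Since 0.5606 > R, including G increases the long-run rate.

Yes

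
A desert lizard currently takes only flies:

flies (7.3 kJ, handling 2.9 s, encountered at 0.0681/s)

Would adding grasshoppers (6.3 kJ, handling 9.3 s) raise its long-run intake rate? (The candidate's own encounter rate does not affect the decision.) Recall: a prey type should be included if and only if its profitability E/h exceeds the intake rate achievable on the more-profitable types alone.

Yes

Intake rate on the current diet: R = (0.0681×7.3) / (1 + 0.0681×2.9) = 0.4971/1.197 = 0.4151 kJ/s.
grasshoppers: E/h = 6.3/9.3 = 0.6774 kJ/s.
Since 0.6774 > R, including grasshoppers increases the long-run rate.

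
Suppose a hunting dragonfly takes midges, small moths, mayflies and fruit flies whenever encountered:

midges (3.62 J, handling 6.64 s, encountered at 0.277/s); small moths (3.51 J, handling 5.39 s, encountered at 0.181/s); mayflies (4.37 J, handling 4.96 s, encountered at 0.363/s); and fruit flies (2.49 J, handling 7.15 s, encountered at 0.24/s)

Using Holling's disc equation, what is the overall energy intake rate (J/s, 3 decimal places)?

R = Σλ_iE_i / (1 + Σλ_ih_i)
Numerator: 0.277×3.62 + 0.181×3.51 + 0.363×4.37 + 0.24×2.49 = 3.822
Denominator: 1 + 0.277×6.64 + 0.181×5.39 + 0.363×4.96 + 0.24×7.15 = 7.331
R = 3.822/7.331 = 0.5213 J/s

0.521 J/s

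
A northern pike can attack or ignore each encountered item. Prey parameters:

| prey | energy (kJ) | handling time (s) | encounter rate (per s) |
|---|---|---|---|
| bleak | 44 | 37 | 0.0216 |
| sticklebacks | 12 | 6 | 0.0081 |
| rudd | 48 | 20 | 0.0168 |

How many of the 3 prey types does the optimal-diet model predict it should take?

E/h in descending order: rudd 2.4, sticklebacks 2, bleak 1.19 kJ/s. The optimal diet is the largest prefix of this list for which every included type satisfies E_i/h_i > R on the types above it.
Rate on top 1: 0.6036. sticklebacks: 2 > 0.6036 → include.
Rate on top 2: 0.6526. bleak: 1.19 > 0.6526 → include.
Optimal diet: rudd, sticklebacks, bleak — 3 of 3 types.

3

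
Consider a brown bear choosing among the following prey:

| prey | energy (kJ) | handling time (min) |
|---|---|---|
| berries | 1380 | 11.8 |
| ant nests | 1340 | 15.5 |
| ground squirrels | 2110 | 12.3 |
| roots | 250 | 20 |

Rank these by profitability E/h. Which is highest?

In descending order of E/h:
ground squirrels: 2110/12.3 = 172 kJ/min
berries: 1380/11.8 = 117 kJ/min
ant nests: 1340/15.5 = 86.5 kJ/min
roots: 250/20 = 12.5 kJ/min

ground squirrels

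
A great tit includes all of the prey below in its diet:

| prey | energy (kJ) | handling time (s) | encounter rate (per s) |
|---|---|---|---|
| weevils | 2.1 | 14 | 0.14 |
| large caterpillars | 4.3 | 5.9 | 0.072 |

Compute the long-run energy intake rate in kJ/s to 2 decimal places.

0.18 kJ/s

R = (0.14×2.1 + 0.072×4.3) / (1 + 0.14×14 + 0.072×5.9) = 0.6036/3.385 = 0.1783 kJ/s.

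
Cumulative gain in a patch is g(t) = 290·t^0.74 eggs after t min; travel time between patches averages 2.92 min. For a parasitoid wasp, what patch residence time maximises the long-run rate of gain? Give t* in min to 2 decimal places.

8.31 min

Maximise g(t)/(T+t): set derivative to zero → g'(t)(T+t) = g(t).
g'(t) = 0.74·290·t^-0.26. Setting 0.74·290·t^-0.26 = 290·t^0.74/(2.92+t) gives 0.74(2.92+t) = t, so 0.26·t = 0.74×2.92.
t* = 0.74×2.92/0.26 = 8.311 min.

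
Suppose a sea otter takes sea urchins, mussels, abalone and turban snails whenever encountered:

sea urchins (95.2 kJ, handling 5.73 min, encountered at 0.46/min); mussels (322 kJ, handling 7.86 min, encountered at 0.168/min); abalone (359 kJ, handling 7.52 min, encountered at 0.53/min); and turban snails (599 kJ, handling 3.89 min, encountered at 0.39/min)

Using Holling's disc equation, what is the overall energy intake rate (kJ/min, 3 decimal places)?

R = Σλ_iE_i / (1 + Σλ_ih_i)
Numerator: 0.46×95.2 + 0.168×322 + 0.53×359 + 0.39×599 = 521.8
Denominator: 1 + 0.46×5.73 + 0.168×7.86 + 0.53×7.52 + 0.39×3.89 = 10.46
R = 521.8/10.46 = 49.89 kJ/min

49.887 kJ/min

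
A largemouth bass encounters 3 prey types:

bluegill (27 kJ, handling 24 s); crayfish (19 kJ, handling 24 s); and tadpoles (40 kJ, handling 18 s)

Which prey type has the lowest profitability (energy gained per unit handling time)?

crayfish

Profitability E/h (kJ/s): bluegill = 27/24 = 1.12, crayfish = 19/24 = 0.792, tadpoles = 40/18 = 2.22.
Ranked: tadpoles > bluegill > crayfish.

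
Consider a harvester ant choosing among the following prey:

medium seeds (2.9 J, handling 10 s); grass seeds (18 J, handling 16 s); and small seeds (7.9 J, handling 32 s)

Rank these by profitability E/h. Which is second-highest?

medium seeds

In descending order of E/h:
grass seeds: 18/16 = 1.12 J/s
medium seeds: 2.9/10 = 0.29 J/s
small seeds: 7.9/32 = 0.247 J/s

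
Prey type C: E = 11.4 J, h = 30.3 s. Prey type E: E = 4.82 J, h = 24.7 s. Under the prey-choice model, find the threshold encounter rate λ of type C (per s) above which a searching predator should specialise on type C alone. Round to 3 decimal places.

At the threshold, the rate on type C alone equals the profitability of type E: λ·11.4/(1 + λ·30.3) = 4.82/24.7 = 0.1951.
Rearranging, λ(11.4 − 0.1951×30.3) = 0.1951, so λ = 0.1951/5.487 = 0.03556 per s.

0.036 per s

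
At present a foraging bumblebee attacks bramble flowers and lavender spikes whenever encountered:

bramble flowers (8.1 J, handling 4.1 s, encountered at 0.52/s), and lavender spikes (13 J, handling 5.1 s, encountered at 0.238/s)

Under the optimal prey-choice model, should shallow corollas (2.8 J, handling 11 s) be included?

No

Current rate: (0.52×8.1 + 0.238×13)/(1 + 0.52×4.1 + 0.238×5.1) = 1.681 J/s.
Profitability of shallow corollas: 2.8/11 = 0.2545 J/s.
0.2545 < 1.681, so adding shallow corollas would lower the average — exclude it.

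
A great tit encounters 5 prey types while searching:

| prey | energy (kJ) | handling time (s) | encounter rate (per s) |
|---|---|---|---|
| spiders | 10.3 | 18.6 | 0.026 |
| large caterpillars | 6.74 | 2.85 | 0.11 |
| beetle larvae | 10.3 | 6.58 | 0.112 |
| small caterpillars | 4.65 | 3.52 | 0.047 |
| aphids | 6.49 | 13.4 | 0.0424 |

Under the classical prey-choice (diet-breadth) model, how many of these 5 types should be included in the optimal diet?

Profitabilities (E/h, kJ/s): large caterpillars 2.36, beetle larvae 1.57, small caterpillars 1.32, spiders 0.554, aphids 0.484. Add prey in this order while the next type's profitability exceeds the intake rate on those already taken.
Rate on top 1: 0.5644. beetle larvae: 1.57 > 0.5644 → include.
Rate on top 2: 0.9242. small caterpillars: 1.32 > 0.9242 → include.
Rate on top 3: 0.9538. spiders: 0.554 < 0.9538 → exclude; stop.
Optimal diet: large caterpillars, beetle larvae, small caterpillars — 3 of 5 types.

3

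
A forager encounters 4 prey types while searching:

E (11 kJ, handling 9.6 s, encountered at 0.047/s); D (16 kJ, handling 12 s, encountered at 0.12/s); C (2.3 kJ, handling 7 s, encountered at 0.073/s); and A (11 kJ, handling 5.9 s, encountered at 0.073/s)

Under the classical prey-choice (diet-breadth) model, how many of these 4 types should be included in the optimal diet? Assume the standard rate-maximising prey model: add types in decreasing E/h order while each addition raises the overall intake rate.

3

E/h in descending order: A 1.86, D 1.33, E 1.15, C 0.329 kJ/s. The optimal diet is the largest prefix of this list for which every included type satisfies E_i/h_i > R on the types above it.
Rate on top 1: 0.5613. D: 1.33 > 0.5613 → include.
Rate on top 2: 0.9485. E: 1.15 > 0.9485 → include.
Rate on top 3: 0.9753. C: 0.329 < 0.9753 → exclude; stop.
Optimal diet: A, D, E — 3 of 4 types.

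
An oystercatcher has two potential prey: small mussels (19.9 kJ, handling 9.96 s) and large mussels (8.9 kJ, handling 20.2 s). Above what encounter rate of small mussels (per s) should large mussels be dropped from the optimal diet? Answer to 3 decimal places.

The zero-one rule: include large mussels iff E₂/h₂ > λE₁/(1+λh₁). Equality gives the switch point.
λE₁h₂ = E₂ + λE₂h₁ ⇒ λ = E₂/(E₁h₂ − E₂h₁) = 8.9/(402 − 88.64) = 0.0284 per s.

0.028 per s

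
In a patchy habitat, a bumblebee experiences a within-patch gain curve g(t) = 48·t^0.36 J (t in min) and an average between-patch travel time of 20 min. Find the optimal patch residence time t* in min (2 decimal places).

11.25 min

By the marginal value theorem, leave when the instantaneous gain rate g'(t) equals the habitat-wide average g(t)/(T + t).
g'(t) = 0.36·48·t^-0.64. Setting 0.36·48·t^-0.64 = 48·t^0.36/(20+t) gives 0.36(20+t) = t, so 0.64·t = 0.36×20.
t* = 0.36×20/0.64 = 11.25 min.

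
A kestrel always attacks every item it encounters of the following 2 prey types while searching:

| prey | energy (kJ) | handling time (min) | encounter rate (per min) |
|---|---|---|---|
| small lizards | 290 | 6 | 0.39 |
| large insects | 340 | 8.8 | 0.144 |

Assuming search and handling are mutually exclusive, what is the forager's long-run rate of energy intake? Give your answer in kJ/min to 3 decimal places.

35.175 kJ/min

Energy encountered per unit search time: 0.39×290 + 0.144×340 = 162.1 kJ/min.
Handling time per unit search time: 0.39×6 + 0.144×8.8 = 3.607.
Rate = 162.1/(1 + 3.607) = 35.18 kJ/min.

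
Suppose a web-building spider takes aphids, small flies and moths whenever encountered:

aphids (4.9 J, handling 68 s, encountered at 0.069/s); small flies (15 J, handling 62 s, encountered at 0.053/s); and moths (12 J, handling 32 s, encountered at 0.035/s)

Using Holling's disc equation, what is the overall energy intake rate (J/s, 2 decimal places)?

0.15 J/s

R = Σλ_iE_i / (1 + Σλ_ih_i)
Numerator: 0.069×4.9 + 0.053×15 + 0.035×12 = 1.553
Denominator: 1 + 0.069×68 + 0.053×62 + 0.035×32 = 10.1
R = 1.553/10.1 = 0.1538 J/s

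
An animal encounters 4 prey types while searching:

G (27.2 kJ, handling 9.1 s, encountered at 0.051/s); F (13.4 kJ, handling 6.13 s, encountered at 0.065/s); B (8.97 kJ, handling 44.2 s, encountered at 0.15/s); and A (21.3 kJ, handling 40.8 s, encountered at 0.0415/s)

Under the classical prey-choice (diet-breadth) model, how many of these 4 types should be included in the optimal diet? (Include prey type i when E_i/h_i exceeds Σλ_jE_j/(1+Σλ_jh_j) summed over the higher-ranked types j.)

Rank by E/h (kJ/s): G 2.99, F 2.19, A 0.522, B 0.203. Include each in turn until the next type's E/h falls below the running intake rate.
Rate on top 1: 0.9475. F: 2.19 > 0.9475 → include.
Rate on top 2: 1.212. A: 0.522 < 1.212 → exclude; stop.
Optimal diet: G, F — 2 of 4 types.

2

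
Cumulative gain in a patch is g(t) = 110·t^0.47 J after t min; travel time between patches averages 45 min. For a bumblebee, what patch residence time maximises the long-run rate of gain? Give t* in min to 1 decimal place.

39.9 min

By the marginal value theorem, leave when the instantaneous gain rate g'(t) equals the habitat-wide average g(t)/(T + t).
g'(t) = 0.47·110·t^-0.53. Setting 0.47·110·t^-0.53 = 110·t^0.47/(45+t) gives 0.47(45+t) = t, so 0.53·t = 0.47×45.
t* = 0.47×45/0.53 = 39.91 min.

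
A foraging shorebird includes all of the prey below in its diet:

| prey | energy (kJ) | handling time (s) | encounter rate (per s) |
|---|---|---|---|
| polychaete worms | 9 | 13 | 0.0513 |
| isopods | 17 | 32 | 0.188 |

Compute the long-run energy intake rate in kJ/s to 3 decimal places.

R = Σλ_iE_i / (1 + Σλ_ih_i)
Numerator: 0.0513×9 + 0.188×17 = 3.658
Denominator: 1 + 0.0513×13 + 0.188×32 = 7.683
R = 3.658/7.683 = 0.4761 kJ/s

0.476 kJ/s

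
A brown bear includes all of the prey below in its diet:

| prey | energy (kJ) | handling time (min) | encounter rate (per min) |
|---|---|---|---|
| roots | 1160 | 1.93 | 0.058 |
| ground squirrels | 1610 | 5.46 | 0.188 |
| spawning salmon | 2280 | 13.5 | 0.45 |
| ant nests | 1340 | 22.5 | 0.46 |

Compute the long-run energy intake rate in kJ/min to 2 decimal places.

R = Σλ_iE_i / (1 + Σλ_ih_i)
Numerator: 0.058×1160 + 0.188×1610 + 0.45×2280 + 0.46×1340 = 2012
Denominator: 1 + 0.058×1.93 + 0.188×5.46 + 0.45×13.5 + 0.46×22.5 = 18.56
R = 2012/18.56 = 108.4 kJ/min

108.40 kJ/min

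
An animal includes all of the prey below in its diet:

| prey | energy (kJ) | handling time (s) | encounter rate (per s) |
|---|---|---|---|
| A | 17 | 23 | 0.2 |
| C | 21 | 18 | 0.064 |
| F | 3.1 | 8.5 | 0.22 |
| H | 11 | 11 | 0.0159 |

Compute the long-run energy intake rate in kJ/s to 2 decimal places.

R = Σλ_iE_i / (1 + Σλ_ih_i)
Numerator: 0.2×17 + 0.064×21 + 0.22×3.1 + 0.0159×11 = 5.601
Denominator: 1 + 0.2×23 + 0.064×18 + 0.22×8.5 + 0.0159×11 = 8.797
R = 5.601/8.797 = 0.6367 kJ/s

0.64 kJ/s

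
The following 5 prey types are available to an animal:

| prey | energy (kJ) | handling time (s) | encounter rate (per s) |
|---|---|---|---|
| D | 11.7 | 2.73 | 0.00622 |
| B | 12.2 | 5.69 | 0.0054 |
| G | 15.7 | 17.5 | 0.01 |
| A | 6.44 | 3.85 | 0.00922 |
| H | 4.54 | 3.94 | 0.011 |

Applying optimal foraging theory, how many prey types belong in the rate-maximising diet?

5

Profitabilities (E/h, kJ/s): D 4.29, B 2.14, A 1.67, H 1.15, G 0.897. Add prey in this order while the next type's profitability exceeds the intake rate on those already taken.
Rate on top 1: 0.07156. B: 2.14 > 0.07156 → include.
Rate on top 2: 0.1323. A: 1.67 > 0.1323 → include.
Rate on top 3: 0.1828. H: 1.15 > 0.1828 → include.
Rate on top 4: 0.2201. G: 0.897 > 0.2201 → include.
Optimal diet: D, B, A, H, G — 5 of 5 types.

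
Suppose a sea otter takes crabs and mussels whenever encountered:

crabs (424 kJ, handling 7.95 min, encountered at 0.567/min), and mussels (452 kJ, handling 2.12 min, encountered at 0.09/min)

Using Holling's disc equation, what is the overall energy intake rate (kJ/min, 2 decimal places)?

49.33 kJ/min

R = (0.567×424 + 0.09×452) / (1 + 0.567×7.95 + 0.09×2.12) = 281.1/5.698 = 49.33 kJ/min.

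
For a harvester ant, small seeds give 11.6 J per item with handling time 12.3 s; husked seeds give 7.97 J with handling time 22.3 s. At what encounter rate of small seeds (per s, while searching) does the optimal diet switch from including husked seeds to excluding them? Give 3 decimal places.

Drop husked seeds once their profitability E₂/h₂ falls below the rate achievable on small seeds alone: E₂/h₂ = λE₁/(1 + λh₁).
Solve for λ: λE₁h₂ = E₂(1 + λh₁) → λ(E₁h₂ − E₂h₁) = E₂ → λ = E₂/(E₁h₂ − E₂h₁).
λ = 7.97/(11.6×22.3 − 7.97×12.3) = 7.97/160.6 = 0.04961 per s.

0.050 per s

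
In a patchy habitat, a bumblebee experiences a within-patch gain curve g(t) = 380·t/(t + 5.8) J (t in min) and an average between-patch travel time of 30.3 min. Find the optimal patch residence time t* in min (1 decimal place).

13.3 min

By the marginal value theorem, leave when the instantaneous gain rate g'(t) equals the habitat-wide average g(t)/(T + t).
g'(t) = 380·5.8/(t + 5.8)². Setting 380·5.8/(t+5.8)² = 380t/[(t+5.8)(30.3+t)] gives 5.8(30.3+t) = t(t+5.8), so t² = 5.8×30.3 = 175.7.
t* = √175.7 = 13.26 min.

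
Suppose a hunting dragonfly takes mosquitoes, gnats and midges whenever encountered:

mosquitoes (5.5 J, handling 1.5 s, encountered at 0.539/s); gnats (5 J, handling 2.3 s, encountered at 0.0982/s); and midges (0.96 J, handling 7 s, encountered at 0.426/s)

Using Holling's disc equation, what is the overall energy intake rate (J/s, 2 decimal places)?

R = (0.539×5.5 + 0.0982×5 + 0.426×0.96) / (1 + 0.539×1.5 + 0.0982×2.3 + 0.426×7) = 3.864/5.016 = 0.7704 J/s.

0.77 J/s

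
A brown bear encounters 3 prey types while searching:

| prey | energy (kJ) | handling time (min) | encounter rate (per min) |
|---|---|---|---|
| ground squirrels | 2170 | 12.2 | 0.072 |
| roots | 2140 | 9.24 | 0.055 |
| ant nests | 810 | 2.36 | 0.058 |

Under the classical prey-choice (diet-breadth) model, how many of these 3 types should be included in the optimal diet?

Profitabilities (E/h, kJ/min): ant nests 343, roots 232, ground squirrels 178. Add prey in this order while the next type's profitability exceeds the intake rate on those already taken.
Rate on top 1: 41.32. roots: 232 > 41.32 → include.
Rate on top 2: 100.1. ground squirrels: 178 > 100.1 → include.
Optimal diet: ant nests, roots, ground squirrels — 3 of 3 types.

3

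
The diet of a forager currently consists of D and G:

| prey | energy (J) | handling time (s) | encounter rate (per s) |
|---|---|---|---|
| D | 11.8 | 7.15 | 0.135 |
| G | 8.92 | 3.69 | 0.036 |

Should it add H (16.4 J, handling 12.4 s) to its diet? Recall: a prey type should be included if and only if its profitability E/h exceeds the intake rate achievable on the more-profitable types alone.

Yes

On D and G alone, R = ΣλE/(1+Σλh) = 1.914/2.098 = 0.9123 J/s.
H: E/h = 16.4/12.4 = 1.323 J/s.
1.323 > 0.9123, so adding H raises the average — include it.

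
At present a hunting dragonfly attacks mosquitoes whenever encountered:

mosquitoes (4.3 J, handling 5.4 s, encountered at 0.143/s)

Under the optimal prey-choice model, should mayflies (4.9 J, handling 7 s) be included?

Yes

Current rate: (0.143×4.3)/(1 + 0.143×5.4) = 0.347 J/s.
Profitability of mayflies: 4.9/7 = 0.7 J/s.
0.7 > 0.347, so adding mayflies raises the average — include it.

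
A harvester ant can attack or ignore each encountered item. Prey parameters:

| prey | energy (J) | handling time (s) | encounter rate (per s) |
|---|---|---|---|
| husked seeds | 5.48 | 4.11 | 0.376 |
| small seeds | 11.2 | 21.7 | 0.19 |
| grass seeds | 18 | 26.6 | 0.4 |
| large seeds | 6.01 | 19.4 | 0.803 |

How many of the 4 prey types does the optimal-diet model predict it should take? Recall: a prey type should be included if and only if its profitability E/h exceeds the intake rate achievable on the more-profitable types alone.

E/h in descending order: husked seeds 1.33, grass seeds 0.677, small seeds 0.516, large seeds 0.31 J/s. The optimal diet is the largest prefix of this list for which every included type satisfies E_i/h_i > R on the types above it.
Rate on top 1: 0.8095. grass seeds: 0.677 < 0.8095 → exclude; stop.
Optimal diet: husked seeds — 1 of 4 types.

1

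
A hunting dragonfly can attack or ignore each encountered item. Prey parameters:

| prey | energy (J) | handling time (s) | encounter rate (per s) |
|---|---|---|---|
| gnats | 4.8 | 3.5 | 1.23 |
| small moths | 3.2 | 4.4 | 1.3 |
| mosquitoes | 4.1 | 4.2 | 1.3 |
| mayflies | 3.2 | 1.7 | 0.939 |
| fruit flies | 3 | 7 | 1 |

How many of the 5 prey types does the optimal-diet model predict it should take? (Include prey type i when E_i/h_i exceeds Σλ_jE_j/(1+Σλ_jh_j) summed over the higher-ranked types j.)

Rank by E/h (J/s): mayflies 1.88, gnats 1.37, mosquitoes 0.976, small moths 0.727, fruit flies 0.429. Include each in turn until the next type's E/h falls below the running intake rate.
Rate on top 1: 1.157. gnats: 1.37 > 1.157 → include.
Rate on top 2: 1.291. mosquitoes: 0.976 < 1.291 → exclude; stop.
Optimal diet: mayflies, gnats — 2 of 5 types.

2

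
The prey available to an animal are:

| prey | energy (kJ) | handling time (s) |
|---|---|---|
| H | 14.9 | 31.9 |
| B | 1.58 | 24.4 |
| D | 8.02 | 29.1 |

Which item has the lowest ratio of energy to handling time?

B

In descending order of E/h:
H: 14.9/31.9 = 0.467 kJ/s
D: 8.02/29.1 = 0.276 kJ/s
B: 1.58/24.4 = 0.0648 kJ/s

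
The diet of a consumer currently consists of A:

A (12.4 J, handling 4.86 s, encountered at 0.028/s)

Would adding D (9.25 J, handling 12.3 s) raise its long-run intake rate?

Yes

Intake rate on the current diet: R = (0.028×12.4) / (1 + 0.028×4.86) = 0.3472/1.136 = 0.3056 J/s.
D: E/h = 9.25/12.3 = 0.752 J/s.
Since 0.752 > R, including D increases the long-run rate.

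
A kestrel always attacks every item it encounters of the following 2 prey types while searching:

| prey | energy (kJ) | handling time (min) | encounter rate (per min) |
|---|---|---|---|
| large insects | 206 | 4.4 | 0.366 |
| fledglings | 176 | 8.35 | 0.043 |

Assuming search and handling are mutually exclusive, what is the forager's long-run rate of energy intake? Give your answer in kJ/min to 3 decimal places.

R = Σλ_iE_i / (1 + Σλ_ih_i)
Numerator: 0.366×206 + 0.043×176 = 82.96
Denominator: 1 + 0.366×4.4 + 0.043×8.35 = 2.969
R = 82.96/2.969 = 27.94 kJ/min

27.939 kJ/min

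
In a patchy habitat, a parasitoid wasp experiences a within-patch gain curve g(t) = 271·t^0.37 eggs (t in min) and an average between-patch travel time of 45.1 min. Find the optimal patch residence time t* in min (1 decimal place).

26.5 min

By the marginal value theorem, leave when the instantaneous gain rate g'(t) equals the habitat-wide average g(t)/(T + t).
g'(t) = 0.37·271·t^-0.63. Setting 0.37·271·t^-0.63 = 271·t^0.37/(45.1+t) gives 0.37(45.1+t) = t, so 0.63·t = 0.37×45.1.
t* = 0.37×45.1/0.63 = 26.49 min.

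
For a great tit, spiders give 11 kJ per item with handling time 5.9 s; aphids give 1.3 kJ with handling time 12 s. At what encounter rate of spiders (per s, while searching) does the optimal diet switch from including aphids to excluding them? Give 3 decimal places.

0.010 per s

At the threshold, the rate on spiders alone equals the profitability of aphids: λ·11/(1 + λ·5.9) = 1.3/12 = 0.1083.
Rearranging, λ(11 − 0.1083×5.9) = 0.1083, so λ = 0.1083/10.36 = 0.01046 per s.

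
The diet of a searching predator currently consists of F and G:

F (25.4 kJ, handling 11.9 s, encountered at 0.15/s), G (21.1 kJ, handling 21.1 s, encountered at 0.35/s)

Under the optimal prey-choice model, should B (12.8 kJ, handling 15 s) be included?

On F and G alone, R = ΣλE/(1+Σλh) = 11.2/10.17 = 1.101 kJ/s.
Profitability of B: 12.8/15 = 0.8533 kJ/s.
0.8533 < 1.101, so adding B would lower the average — exclude it.

No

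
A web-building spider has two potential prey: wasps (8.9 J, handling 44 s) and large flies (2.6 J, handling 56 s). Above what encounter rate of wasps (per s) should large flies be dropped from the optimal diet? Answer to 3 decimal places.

0.007 per s

The zero-one rule: include large flies iff E₂/h₂ > λE₁/(1+λh₁). Equality gives the switch point.
λE₁h₂ = E₂ + λE₂h₁ ⇒ λ = E₂/(E₁h₂ − E₂h₁) = 2.6/(498.4 − 114.4) = 0.006771 per s.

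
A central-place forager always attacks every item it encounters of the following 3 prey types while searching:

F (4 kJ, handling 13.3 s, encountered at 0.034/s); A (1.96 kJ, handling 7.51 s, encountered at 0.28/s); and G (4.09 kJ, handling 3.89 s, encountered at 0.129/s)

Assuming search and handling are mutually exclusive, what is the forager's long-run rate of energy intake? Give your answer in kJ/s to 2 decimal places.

Energy encountered per unit search time: 0.034×4 + 0.28×1.96 + 0.129×4.09 = 1.212 kJ/s.
Handling time per unit search time: 0.034×13.3 + 0.28×7.51 + 0.129×3.89 = 3.057.
Rate = 1.212/(1 + 3.057) = 0.2989 kJ/s.

0.30 kJ/s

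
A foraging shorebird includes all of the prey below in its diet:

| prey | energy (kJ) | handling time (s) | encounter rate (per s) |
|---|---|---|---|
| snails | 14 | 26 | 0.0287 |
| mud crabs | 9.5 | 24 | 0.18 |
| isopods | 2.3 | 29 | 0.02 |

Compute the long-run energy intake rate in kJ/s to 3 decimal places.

0.325 kJ/s

Energy encountered per unit search time: 0.0287×14 + 0.18×9.5 + 0.02×2.3 = 2.158 kJ/s.
Handling time per unit search time: 0.0287×26 + 0.18×24 + 0.02×29 = 5.646.
Rate = 2.158/(1 + 5.646) = 0.3247 kJ/s.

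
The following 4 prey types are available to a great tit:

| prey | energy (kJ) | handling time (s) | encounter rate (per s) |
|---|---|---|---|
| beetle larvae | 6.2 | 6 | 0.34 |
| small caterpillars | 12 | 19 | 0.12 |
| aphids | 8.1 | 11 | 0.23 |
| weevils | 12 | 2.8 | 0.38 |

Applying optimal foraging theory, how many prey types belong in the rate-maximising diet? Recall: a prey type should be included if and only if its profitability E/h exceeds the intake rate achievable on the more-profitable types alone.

1

Profitabilities (E/h, kJ/s): weevils 4.29, beetle larvae 1.03, aphids 0.736, small caterpillars 0.632. Add prey in this order while the next type's profitability exceeds the intake rate on those already taken.
Rate on top 1: 2.209. beetle larvae: 1.03 < 2.209 → exclude; stop.
Optimal diet: weevils — 1 of 4 types.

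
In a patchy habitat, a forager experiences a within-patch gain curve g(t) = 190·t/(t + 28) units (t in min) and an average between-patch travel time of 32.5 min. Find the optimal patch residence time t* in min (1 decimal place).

By the marginal value theorem, leave when the instantaneous gain rate g'(t) equals the habitat-wide average g(t)/(T + t).
g'(t) = 190·28/(t + 28)². Setting 190·28/(t+28)² = 190t/[(t+28)(32.5+t)] gives 28(32.5+t) = t(t+28), so t² = 28×32.5 = 910.
t* = √910 = 30.17 min.

30.2 min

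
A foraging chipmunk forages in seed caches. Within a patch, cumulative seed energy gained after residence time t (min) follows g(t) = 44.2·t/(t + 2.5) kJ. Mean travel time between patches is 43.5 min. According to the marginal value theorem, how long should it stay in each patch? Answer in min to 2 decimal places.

10.43 min

Optimal t* satisfies g'(t*) = g(t*)/(T + t*).
g'(t) = 44.2·2.5/(t + 2.5)². Setting 44.2·2.5/(t+2.5)² = 44.2t/[(t+2.5)(43.5+t)] gives 2.5(43.5+t) = t(t+2.5), so t² = 2.5×43.5 = 108.8.
t* = √108.8 = 10.43 min.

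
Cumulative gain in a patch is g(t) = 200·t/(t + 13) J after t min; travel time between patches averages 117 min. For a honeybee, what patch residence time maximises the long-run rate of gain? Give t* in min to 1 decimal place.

39.0 min

Maximise g(t)/(T+t): set derivative to zero → g'(t)(T+t) = g(t).
g'(t) = 200·13/(t + 13)². Setting 200·13/(t+13)² = 200t/[(t+13)(117+t)] gives 13(117+t) = t(t+13), so t² = 13×117 = 1521.
t* = √1521 = 39 min.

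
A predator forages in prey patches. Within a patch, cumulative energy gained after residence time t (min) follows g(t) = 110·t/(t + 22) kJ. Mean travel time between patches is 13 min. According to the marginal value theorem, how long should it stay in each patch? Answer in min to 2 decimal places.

16.91 min

Optimal t* satisfies g'(t*) = g(t*)/(T + t*).
g'(t) = 110·22/(t + 22)². Setting 110·22/(t+22)² = 110t/[(t+22)(13+t)] gives 22(13+t) = t(t+22), so t² = 22×13 = 286.
t* = √286 = 16.91 min.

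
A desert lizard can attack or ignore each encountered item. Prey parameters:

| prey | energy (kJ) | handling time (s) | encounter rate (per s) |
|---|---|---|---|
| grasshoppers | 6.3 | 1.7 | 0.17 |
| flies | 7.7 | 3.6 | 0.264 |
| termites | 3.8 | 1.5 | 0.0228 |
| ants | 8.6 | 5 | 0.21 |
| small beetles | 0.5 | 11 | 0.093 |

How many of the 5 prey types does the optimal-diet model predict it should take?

Profitabilities (E/h, kJ/s): grasshoppers 3.71, termites 2.53, flies 2.14, ants 1.72, small beetles 0.0455. Add prey in this order while the next type's profitability exceeds the intake rate on those already taken.
Rate on top 1: 0.8309. termites: 2.53 > 0.8309 → include.
Rate on top 2: 0.8749. flies: 2.14 > 0.8749 → include.
Rate on top 3: 1.403. ants: 1.72 > 1.403 → include.
Rate on top 4: 1.503. small beetles: 0.0455 < 1.503 → exclude; stop.
Optimal diet: grasshoppers, termites, flies, ants — 4 of 5 types.

4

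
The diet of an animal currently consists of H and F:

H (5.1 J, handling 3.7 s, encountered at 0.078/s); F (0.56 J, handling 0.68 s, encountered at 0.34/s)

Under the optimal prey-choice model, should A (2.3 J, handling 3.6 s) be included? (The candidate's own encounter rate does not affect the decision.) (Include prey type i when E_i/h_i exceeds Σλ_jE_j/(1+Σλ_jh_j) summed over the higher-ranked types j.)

Current rate: (0.078×5.1 + 0.34×0.56)/(1 + 0.078×3.7 + 0.34×0.68) = 0.387 J/s.
A: E/h = 2.3/3.6 = 0.6389 J/s.
Since 0.6389 > R, including A increases the long-run rate.

Yes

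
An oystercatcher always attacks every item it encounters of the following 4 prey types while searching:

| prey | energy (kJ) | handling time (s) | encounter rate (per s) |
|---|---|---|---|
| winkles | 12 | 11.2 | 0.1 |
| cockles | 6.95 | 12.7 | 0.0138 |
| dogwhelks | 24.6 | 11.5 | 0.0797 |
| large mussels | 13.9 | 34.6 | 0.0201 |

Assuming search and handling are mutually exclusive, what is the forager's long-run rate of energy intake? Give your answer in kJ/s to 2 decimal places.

R = Σλ_iE_i / (1 + Σλ_ih_i)
Numerator: 0.1×12 + 0.0138×6.95 + 0.0797×24.6 + 0.0201×13.9 = 3.536
Denominator: 1 + 0.1×11.2 + 0.0138×12.7 + 0.0797×11.5 + 0.0201×34.6 = 3.907
R = 3.536/3.907 = 0.905 kJ/s

0.90 kJ/s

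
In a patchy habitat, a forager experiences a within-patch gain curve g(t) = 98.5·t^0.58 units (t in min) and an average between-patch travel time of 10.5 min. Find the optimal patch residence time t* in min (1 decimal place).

Maximise g(t)/(T+t): set derivative to zero → g'(t)(T+t) = g(t).
g'(t) = 0.58·98.5·t^-0.42. Setting 0.58·98.5·t^-0.42 = 98.5·t^0.58/(10.5+t) gives 0.58(10.5+t) = t, so 0.42·t = 0.58×10.5.
t* = 0.58×10.5/0.42 = 14.5 min.

14.5 min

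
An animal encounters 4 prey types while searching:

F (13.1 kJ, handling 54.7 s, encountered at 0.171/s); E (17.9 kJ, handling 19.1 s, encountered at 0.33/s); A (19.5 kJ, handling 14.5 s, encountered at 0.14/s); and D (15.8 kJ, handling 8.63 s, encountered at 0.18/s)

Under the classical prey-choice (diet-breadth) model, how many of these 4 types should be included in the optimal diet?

E/h in descending order: D 1.83, A 1.34, E 0.937, F 0.239 kJ/s. The optimal diet is the largest prefix of this list for which every included type satisfies E_i/h_i > R on the types above it.
Rate on top 1: 1.114. A: 1.34 > 1.114 → include.
Rate on top 2: 1.216. E: 0.937 < 1.216 → exclude; stop.
Optimal diet: D, A — 2 of 4 types.

2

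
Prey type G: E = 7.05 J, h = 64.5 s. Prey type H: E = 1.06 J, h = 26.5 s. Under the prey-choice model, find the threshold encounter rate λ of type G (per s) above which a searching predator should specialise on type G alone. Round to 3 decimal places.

0.009 per s

Drop type H once their profitability E₂/h₂ falls below the rate achievable on type G alone: E₂/h₂ = λE₁/(1 + λh₁).
Solve for λ: λE₁h₂ = E₂(1 + λh₁) → λ(E₁h₂ − E₂h₁) = E₂ → λ = E₂/(E₁h₂ − E₂h₁).
λ = 1.06/(7.05×26.5 − 1.06×64.5) = 1.06/118.5 = 0.008949 per s.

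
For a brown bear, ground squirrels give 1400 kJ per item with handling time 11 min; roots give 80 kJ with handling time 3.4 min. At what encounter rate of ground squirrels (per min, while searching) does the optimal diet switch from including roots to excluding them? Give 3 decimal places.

The zero-one rule: include roots iff E₂/h₂ > λE₁/(1+λh₁). Equality gives the switch point.
λE₁h₂ = E₂ + λE₂h₁ ⇒ λ = E₂/(E₁h₂ − E₂h₁) = 80/(4760 − 880) = 0.02062 per min.

0.021 per min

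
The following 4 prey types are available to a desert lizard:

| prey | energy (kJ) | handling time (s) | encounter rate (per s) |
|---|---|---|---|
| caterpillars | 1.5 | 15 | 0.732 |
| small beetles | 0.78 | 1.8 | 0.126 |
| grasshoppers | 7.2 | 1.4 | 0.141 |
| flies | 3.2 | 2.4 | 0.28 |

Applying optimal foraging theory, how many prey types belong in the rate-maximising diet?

Profitabilities (E/h, kJ/s): grasshoppers 5.14, flies 1.33, small beetles 0.433, caterpillars 0.1. Add prey in this order while the next type's profitability exceeds the intake rate on those already taken.
Rate on top 1: 0.8478. flies: 1.33 > 0.8478 → include.
Rate on top 2: 1.022. small beetles: 0.433 < 1.022 → exclude; stop.
Optimal diet: grasshoppers, flies — 2 of 4 types.

2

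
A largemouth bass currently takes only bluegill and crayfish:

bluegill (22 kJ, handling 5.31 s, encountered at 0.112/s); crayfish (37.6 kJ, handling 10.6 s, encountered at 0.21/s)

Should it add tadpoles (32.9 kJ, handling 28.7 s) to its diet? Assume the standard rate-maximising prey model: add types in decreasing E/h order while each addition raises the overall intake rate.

Intake rate on the current diet: R = (0.112×22 + 0.21×37.6) / (1 + 0.112×5.31 + 0.21×10.6) = 10.36/3.821 = 2.712 kJ/s.
tadpoles: E/h = 32.9/28.7 = 1.146 kJ/s.
Since 1.146 < R, time spent handling tadpoles is better spent searching.

No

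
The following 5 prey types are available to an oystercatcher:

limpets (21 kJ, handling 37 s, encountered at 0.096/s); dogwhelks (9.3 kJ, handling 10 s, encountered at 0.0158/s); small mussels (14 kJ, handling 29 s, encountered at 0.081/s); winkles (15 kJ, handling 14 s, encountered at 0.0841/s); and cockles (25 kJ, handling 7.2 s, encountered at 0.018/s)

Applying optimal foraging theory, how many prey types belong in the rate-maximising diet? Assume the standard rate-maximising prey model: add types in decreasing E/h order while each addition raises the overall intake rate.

3

Rank by E/h (kJ/s): cockles 3.47, winkles 1.07, dogwhelks 0.93, limpets 0.568, small mussels 0.483. Include each in turn until the next type's E/h falls below the running intake rate.
Rate on top 1: 0.3984. winkles: 1.07 > 0.3984 → include.
Rate on top 2: 0.7419. dogwhelks: 0.93 > 0.7419 → include.
Rate on top 3: 0.7539. limpets: 0.568 < 0.7539 → exclude; stop.
Optimal diet: cockles, winkles, dogwhelks — 3 of 5 types.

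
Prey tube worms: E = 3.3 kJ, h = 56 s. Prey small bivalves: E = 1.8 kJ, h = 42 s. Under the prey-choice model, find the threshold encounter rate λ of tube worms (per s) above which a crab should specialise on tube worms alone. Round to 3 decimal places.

0.048 per s

Drop small bivalves once their profitability E₂/h₂ falls below the rate achievable on tube worms alone: E₂/h₂ = λE₁/(1 + λh₁).
Solve for λ: λE₁h₂ = E₂(1 + λh₁) → λ(E₁h₂ − E₂h₁) = E₂ → λ = E₂/(E₁h₂ − E₂h₁).
λ = 1.8/(3.3×42 − 1.8×56) = 1.8/37.8 = 0.04762 per s.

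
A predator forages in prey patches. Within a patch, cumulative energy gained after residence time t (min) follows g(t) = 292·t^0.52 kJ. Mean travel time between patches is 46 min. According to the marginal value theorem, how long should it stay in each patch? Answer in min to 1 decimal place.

Maximise g(t)/(T+t): set derivative to zero → g'(t)(T+t) = g(t).
g'(t) = 0.52·292·t^-0.48. Setting 0.52·292·t^-0.48 = 292·t^0.52/(46+t) gives 0.52(46+t) = t, so 0.48·t = 0.52×46.
t* = 0.52×46/0.48 = 49.83 min.

49.8 min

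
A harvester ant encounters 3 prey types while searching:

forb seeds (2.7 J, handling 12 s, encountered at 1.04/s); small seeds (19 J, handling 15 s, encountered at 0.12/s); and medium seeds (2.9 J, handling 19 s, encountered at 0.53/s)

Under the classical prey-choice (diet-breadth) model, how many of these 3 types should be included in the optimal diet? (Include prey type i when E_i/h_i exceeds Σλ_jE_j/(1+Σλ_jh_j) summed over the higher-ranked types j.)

Profitabilities (E/h, J/s): small seeds 1.27, forb seeds 0.225, medium seeds 0.153. Add prey in this order while the next type's profitability exceeds the intake rate on those already taken.
Rate on top 1: 0.8143. forb seeds: 0.225 < 0.8143 → exclude; stop.
Optimal diet: small seeds — 1 of 3 types.

1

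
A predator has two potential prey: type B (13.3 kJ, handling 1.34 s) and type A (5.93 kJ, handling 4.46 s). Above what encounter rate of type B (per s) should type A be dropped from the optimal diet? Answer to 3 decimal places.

0.115 per s

Drop type A once their profitability E₂/h₂ falls below the rate achievable on type B alone: E₂/h₂ = λE₁/(1 + λh₁).
Solve for λ: λE₁h₂ = E₂(1 + λh₁) → λ(E₁h₂ − E₂h₁) = E₂ → λ = E₂/(E₁h₂ − E₂h₁).
λ = 5.93/(13.3×4.46 − 5.93×1.34) = 5.93/51.37 = 0.1154 per s.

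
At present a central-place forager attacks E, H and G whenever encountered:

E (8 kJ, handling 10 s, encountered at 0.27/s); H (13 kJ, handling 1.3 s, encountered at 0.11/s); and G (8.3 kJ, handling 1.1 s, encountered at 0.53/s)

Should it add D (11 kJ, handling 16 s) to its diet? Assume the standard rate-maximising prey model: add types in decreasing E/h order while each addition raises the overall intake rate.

On E, H and G alone, R = ΣλE/(1+Σλh) = 7.989/4.426 = 1.805 kJ/s.
Profitability of D: 11/16 = 0.6875 kJ/s.
Since 0.6875 < R, time spent handling D is better spent searching.

No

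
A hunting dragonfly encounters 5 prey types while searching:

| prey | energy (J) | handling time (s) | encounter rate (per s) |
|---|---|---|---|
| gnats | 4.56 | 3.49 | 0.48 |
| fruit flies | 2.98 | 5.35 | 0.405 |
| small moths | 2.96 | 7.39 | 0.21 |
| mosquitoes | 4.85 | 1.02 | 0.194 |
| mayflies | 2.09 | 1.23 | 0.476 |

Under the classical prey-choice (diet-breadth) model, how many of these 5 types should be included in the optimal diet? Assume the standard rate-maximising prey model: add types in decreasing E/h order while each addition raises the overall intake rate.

Rank by E/h (J/s): mosquitoes 4.75, mayflies 1.7, gnats 1.31, fruit flies 0.557, small moths 0.401. Include each in turn until the next type's E/h falls below the running intake rate.
Rate on top 1: 0.7855. mayflies: 1.7 > 0.7855 → include.
Rate on top 2: 1.085. gnats: 1.31 > 1.085 → include.
Rate on top 3: 1.193. fruit flies: 0.557 < 1.193 → exclude; stop.
Optimal diet: mosquitoes, mayflies, gnats — 3 of 5 types.

3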